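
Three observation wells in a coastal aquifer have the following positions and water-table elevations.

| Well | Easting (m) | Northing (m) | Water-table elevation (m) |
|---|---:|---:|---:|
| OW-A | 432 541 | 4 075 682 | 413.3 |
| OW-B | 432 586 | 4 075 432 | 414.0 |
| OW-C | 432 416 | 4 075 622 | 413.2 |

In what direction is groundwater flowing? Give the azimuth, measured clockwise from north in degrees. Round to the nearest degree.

Taking OW-A as reference: OW-B−OW-A = (45, -250, +0.7); OW-C−OW-A = (-125, -60, -0.1).
Determinant of the coordinate differences = 45·(-60) − (-125)·(-250) = -33950.
∂h/∂x = [(+0.7)·(-60) − (-0.1)·(-250)] / -33950 = +0.001973
∂h/∂y = [45·(-0.1) − (-125)·(+0.7)] / -33950 = -0.002445
Flow direction (−∇h) has components (-0.001973 E, +0.002445 N).
Azimuth = atan2(E, N) = atan2(-0.001973, +0.002445) = 321.1° ≈ 321°.

321°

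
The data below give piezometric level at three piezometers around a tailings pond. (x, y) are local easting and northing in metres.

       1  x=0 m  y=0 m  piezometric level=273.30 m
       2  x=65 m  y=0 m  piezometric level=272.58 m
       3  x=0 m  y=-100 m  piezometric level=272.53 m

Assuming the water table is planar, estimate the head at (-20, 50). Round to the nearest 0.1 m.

273.9 m

∂h/∂x = (272.58 − 273.30) / (65 − 0) = -0.01108
∂h/∂y = (272.53 − 273.30) / (-100 − 0) = +0.007700
h(-20, 50) = 273.30 + (-0.01108)·(-20) + (+0.007700)·(50) = 273.30 +0.222 +0.385 = 273.907 m.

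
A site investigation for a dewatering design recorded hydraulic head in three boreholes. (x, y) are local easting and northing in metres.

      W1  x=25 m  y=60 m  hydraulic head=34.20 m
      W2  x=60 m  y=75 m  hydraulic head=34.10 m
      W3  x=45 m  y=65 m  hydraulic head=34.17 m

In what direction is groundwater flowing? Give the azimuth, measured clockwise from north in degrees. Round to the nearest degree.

357°

Taking W1 as reference: W2−W1 = (35, 15, -0.10); W3−W1 = (20, 5, -0.03).
Determinant of the coordinate differences = 35·5 − 20·15 = -125.
∂h/∂x = [(-0.10)·5 − (-0.03)·15] / -125 = +0.0004000
∂h/∂y = [35·(-0.03) − 20·(-0.10)] / -125 = -0.007600
Flow direction (−∇h) has components (-0.0004000 E, +0.007600 N).
Azimuth = atan2(E, N) = atan2(-0.0004000, +0.007600) = 357.0° ≈ 357°.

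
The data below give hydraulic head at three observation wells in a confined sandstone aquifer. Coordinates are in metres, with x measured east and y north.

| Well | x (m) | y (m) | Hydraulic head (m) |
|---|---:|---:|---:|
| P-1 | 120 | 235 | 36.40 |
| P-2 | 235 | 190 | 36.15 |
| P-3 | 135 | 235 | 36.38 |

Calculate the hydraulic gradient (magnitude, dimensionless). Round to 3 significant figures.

Taking P-1 as reference: P-2−P-1 = (115, -45, -0.25); P-3−P-1 = (15, 0, -0.02).
Solve a·Δx + b·Δy = Δh: det = 115·0 − 15·(-45) = 675.
∂h/∂x = [(-0.25)·0 − (-0.02)·(-45)] / 675 = -0.001333
∂h/∂y = [115·(-0.02) − 15·(-0.25)] / 675 = +0.002148
|∇h| = √(-0.001333² + 0.002148²) = 0.002528

0.00253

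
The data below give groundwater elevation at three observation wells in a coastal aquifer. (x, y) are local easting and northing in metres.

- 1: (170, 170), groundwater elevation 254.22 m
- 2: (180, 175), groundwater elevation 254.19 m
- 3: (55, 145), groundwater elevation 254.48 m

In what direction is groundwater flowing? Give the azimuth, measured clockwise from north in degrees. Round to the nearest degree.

Differences from 1: to 2 (Δx, Δy, Δh) = (10, 5, -0.03); to 3 = (-115, -25, +0.26).
Solve a·Δx + b·Δy = Δh: det = 10·(-25) − (-115)·5 = 325.
∂h/∂x = [(-0.03)·(-25) − (+0.26)·5] / 325 = -0.001692
∂h/∂y = [10·(+0.26) − (-115)·(-0.03)] / 325 = -0.002615
Flow direction (−∇h) has components (+0.001692 E, +0.002615 N).
Azimuth = atan2(E, N) = atan2(+0.001692, +0.002615) = 32.9° ≈ 033°.

033°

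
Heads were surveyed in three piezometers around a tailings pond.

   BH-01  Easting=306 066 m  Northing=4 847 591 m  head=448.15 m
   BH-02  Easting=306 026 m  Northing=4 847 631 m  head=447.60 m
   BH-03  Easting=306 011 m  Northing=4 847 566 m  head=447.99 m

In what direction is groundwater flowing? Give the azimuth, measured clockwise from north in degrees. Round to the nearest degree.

Differences from BH-01: to BH-02 (Δx, Δy, Δh) = (-40, 40, -0.55); to BH-03 = (-55, -25, -0.16).
Determinant of the coordinate differences = (-40)·(-25) − (-55)·40 = 3200.
∂h/∂x = [(-0.55)·(-25) − (-0.16)·40] / 3200 = +0.006297
∂h/∂y = [(-40)·(-0.16) − (-55)·(-0.55)] / 3200 = -0.007453
Flow direction (−∇h) has components (-0.006297 E, +0.007453 N).
Azimuth = atan2(E, N) = atan2(-0.006297, +0.007453) = 319.8° ≈ 320°.

320°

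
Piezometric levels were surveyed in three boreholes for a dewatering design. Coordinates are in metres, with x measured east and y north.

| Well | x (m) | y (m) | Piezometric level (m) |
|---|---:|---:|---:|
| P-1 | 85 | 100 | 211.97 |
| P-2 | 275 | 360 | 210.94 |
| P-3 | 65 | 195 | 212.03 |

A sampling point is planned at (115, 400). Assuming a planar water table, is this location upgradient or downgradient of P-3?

Three-point gradient (reference P-1): Δ to P-2 = (190, 260, -1.03), Δ to P-3 = (-20, 95, +0.06).
∂h/∂x = -0.004880, ∂h/∂y = -0.0003957 (det = 23250).
Head at (115, 400) = 211.97 + (-0.004880)·(30) + (-0.0003957)·(300) = 211.70 m.
That is lower than the 212.03 m at P-3, so the point is downgradient.

downgradient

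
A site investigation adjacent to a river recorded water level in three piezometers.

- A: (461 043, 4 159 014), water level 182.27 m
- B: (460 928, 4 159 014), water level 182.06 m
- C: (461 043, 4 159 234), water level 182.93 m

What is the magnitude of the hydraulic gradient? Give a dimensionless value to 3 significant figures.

0.00351

∂h/∂x = (182.06 − 182.27) / (460928 − 461043) = +0.001826
∂h/∂y = (182.93 − 182.27) / (4159234 − 4159014) = +0.003000
|∇h| = √(0.001826² + 0.003000²) = 0.003512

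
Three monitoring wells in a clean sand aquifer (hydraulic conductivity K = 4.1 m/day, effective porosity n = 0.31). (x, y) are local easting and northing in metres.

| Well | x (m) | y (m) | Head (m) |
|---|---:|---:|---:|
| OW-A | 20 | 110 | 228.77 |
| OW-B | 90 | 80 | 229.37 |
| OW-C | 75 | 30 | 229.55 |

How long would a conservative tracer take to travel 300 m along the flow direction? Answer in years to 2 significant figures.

With h = a·x + b·y + c and OW-A as origin, the differences give:
  70·a + (-30)·b = +0.60
  55·a + (-80)·b = +0.78
Eliminate b (×(-80) and ×(-30), subtract): -3950·a = -24.600 → a = ∂h/∂x = +0.006228
Back-substitute: b = ∂h/∂y = -0.005468.
|∇h| = √(0.006228² + -0.005468²) = 0.008288
Seepage velocity v = K·i/n = 4.1 × 0.008288 / 0.31 = 0.1096 m/day.
t = 300 / 0.1096 = 2737 days = 7.49 years.

7.5 years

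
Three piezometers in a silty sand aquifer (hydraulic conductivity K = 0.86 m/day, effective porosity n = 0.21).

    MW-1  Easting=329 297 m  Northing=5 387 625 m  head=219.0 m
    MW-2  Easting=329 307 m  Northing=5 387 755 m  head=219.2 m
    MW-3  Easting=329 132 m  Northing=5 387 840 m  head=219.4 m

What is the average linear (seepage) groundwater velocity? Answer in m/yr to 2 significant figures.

With h = a·x + b·y + c and MW-1 as origin, the differences give:
  10·a + 130·b = +0.2
  (-165)·a + 215·b = +0.4
Eliminate b (×215 and ×130, subtract): 23600·a = -9.00 → a = ∂h/∂x = -0.0003814
Back-substitute: b = ∂h/∂y = +0.001568.
|∇h| = √(-0.0003814² + 0.001568²) = 0.001614
Seepage velocity v = K·i/n = 0.86 × 0.001614 / 0.21 = 0.00661 m/day = 2.414 m/yr.

2.4 m/yr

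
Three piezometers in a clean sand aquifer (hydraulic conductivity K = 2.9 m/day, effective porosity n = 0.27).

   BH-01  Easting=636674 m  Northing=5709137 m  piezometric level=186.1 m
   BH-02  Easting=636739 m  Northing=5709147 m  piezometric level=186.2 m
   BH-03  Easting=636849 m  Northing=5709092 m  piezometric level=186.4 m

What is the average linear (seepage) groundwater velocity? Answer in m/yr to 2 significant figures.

6.5 m/yr

Taking BH-01 as reference: BH-02−BH-01 = (65, 10, +0.1); BH-03−BH-01 = (175, -45, +0.3).
Solve a·Δx + b·Δy = Δh: det = 65·(-45) − 175·10 = -4675.
∂h/∂x = [(+0.1)·(-45) − (+0.3)·10] / -4675 = +0.001604
∂h/∂y = [65·(+0.3) − 175·(+0.1)] / -4675 = -0.0004278
|∇h| = √(0.001604² + -0.0004278²) = 0.00166
Seepage velocity v = K·i/n = 2.9 × 0.00166 / 0.27 = 0.01783 m/day = 6.512 m/yr.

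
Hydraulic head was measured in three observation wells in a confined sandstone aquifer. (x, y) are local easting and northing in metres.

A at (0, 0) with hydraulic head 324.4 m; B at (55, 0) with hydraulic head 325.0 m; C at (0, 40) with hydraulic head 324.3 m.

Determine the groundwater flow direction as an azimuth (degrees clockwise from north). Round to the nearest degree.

283°

∂h/∂x = (325.0 − 324.4) / (55 − 0) = +0.01091
∂h/∂y = (324.3 − 324.4) / (40 − 0) = -0.002500
Flow direction (−∇h) has components (-0.01091 E, +0.002500 N).
Azimuth = atan2(E, N) = atan2(-0.01091, +0.002500) = 282.9° ≈ 283°.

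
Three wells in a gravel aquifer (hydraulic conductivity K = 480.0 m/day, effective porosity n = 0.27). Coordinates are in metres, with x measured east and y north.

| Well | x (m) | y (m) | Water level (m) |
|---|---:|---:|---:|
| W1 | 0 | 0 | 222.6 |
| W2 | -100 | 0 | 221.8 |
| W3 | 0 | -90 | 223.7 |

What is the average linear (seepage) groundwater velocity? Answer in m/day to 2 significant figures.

26 m/day

∂h/∂x = (221.8 − 222.6) / (-100 − 0) = +0.008000
∂h/∂y = (223.7 − 222.6) / (-90 − 0) = -0.01222
|∇h| = √(0.008000² + -0.01222²) = 0.01461
Seepage velocity v = K·i/n = 480.0 × 0.01461 / 0.27 = 25.97 m/day.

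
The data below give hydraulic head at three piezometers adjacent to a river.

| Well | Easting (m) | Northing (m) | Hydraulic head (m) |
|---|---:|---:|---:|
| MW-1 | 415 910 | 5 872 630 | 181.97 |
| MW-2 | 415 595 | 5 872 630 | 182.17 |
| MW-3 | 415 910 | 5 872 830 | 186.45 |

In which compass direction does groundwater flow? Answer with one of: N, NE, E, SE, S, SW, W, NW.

∂h/∂x = (182.17 − 181.97) / (415595 − 415910) = -0.0006349
∂h/∂y = (186.45 − 181.97) / (5872830 − 5872630) = +0.02240
Flow = −∇h = (+0.0006349 east, -0.02240 north), which points south.

S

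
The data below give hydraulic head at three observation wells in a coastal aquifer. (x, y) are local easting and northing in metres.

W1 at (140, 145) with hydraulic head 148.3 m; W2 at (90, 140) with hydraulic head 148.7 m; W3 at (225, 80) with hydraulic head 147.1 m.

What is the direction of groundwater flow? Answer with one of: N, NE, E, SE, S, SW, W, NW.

SE

Taking W1 as reference: W2−W1 = (-50, -5, +0.4); W3−W1 = (85, -65, -1.2).
Solve a·Δx + b·Δy = Δh: det = (-50)·(-65) − 85·(-5) = 3675.
∂h/∂x = [(+0.4)·(-65) − (-1.2)·(-5)] / 3675 = -0.008707
∂h/∂y = [(-50)·(-1.2) − 85·(+0.4)] / 3675 = +0.007075
Flow = −∇h = (+0.008707 east, -0.007075 north), which points southeast.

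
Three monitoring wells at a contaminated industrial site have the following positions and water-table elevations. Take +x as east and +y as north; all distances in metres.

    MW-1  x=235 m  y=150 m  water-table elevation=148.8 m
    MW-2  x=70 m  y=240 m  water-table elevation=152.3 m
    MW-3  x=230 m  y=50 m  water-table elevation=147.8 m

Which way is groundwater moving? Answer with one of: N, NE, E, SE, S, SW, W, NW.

Taking MW-1 as reference: MW-2−MW-1 = (-165, 90, +3.5); MW-3−MW-1 = (-5, -100, -1.0).
Determinant of the coordinate differences = (-165)·(-100) − (-5)·90 = 16950.
∂h/∂x = [(+3.5)·(-100) − (-1.0)·90] / 16950 = -0.01534
∂h/∂y = [(-165)·(-1.0) − (-5)·(+3.5)] / 16950 = +0.01077
Flow = −∇h = (+0.01534 east, -0.01077 north), which points southeast.

SE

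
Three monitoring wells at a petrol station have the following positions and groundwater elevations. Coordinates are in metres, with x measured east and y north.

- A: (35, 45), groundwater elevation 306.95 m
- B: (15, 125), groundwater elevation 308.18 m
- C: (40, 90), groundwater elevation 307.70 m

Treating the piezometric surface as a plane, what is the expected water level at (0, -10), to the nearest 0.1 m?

Taking A as reference: B−A = (-20, 80, +1.23); C−A = (5, 45, +0.75).
Solve a·Δx + b·Δy = Δh: det = (-20)·45 − 5·80 = -1300.
∂h/∂x = [(+1.23)·45 − (+0.75)·80] / -1300 = +0.003577
∂h/∂y = [(-20)·(+0.75) − 5·(+1.23)] / -1300 = +0.01627
h(0, -10) = 306.95 + (+0.003577)·(-35) + (+0.01627)·(-55) = 306.95 -0.125 -0.895 = 305.930 m.

305.9 m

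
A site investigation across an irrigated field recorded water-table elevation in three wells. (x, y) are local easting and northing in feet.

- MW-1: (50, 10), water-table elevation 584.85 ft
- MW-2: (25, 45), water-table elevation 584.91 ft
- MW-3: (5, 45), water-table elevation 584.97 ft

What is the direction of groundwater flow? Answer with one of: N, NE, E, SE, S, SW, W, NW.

E

Taking MW-1 as reference: MW-2−MW-1 = (-25, 35, +0.06); MW-3−MW-1 = (-45, 35, +0.12).
Solve a·Δx + b·Δy = Δh: det = (-25)·35 − (-45)·35 = 700.
∂h/∂x = [(+0.06)·35 − (+0.12)·35] / 700 = -0.003000
∂h/∂y = [(-25)·(+0.12) − (-45)·(+0.06)] / 700 = -0.0004286
Flow = −∇h = (+0.003000 east, +0.0004286 north), which points east.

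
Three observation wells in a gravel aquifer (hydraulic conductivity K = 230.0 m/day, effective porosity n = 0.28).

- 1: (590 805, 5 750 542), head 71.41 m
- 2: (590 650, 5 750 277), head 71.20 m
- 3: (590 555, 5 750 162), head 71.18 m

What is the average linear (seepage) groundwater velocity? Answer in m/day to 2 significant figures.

Differences from 1: to 2 (Δx, Δy, Δh) = (-155, -265, -0.21); to 3 = (-250, -380, -0.23).
Determinant of the coordinate differences = (-155)·(-380) − (-250)·(-265) = -7350.
∂h/∂x = [(-0.21)·(-380) − (-0.23)·(-265)] / -7350 = -0.002565
∂h/∂y = [(-155)·(-0.23) − (-250)·(-0.21)] / -7350 = +0.002293
|∇h| = √(-0.002565² + 0.002293²) = 0.003441
Seepage velocity v = K·i/n = 230.0 × 0.003441 / 0.28 = 2.827 m/day.

2.8 m/day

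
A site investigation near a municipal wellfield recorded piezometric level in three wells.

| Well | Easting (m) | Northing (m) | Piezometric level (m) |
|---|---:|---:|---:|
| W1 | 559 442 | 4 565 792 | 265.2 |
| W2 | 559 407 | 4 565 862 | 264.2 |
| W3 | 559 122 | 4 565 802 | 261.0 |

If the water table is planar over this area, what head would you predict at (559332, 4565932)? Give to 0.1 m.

With h = a·x + b·y + c and W1 as origin, the differences give:
  (-35)·a + 70·b = -1.0
  (-320)·a + 10·b = -4.2
Eliminate b (×10 and ×70, subtract): 22050·a = 284.00 → a = ∂h/∂x = +0.01288
Back-substitute: b = ∂h/∂y = -0.007846.
h(559332, 4565932) = 265.2 + (+0.01288)·(-110) + (-0.007846)·(140) = 265.2 -1.417 -1.098 = 262.685 m.

262.7 m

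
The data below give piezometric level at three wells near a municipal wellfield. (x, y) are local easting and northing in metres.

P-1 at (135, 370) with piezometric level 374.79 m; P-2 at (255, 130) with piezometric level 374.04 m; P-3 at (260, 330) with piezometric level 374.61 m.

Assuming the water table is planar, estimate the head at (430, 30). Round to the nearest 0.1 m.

373.7 m

Differences from P-1: to P-2 (Δx, Δy, Δh) = (120, -240, -0.75); to P-3 = (125, -40, -0.18).
Determinant of the coordinate differences = 120·(-40) − 125·(-240) = 25200.
∂h/∂x = [(-0.75)·(-40) − (-0.18)·(-240)] / 25200 = -0.0005238
∂h/∂y = [120·(-0.18) − 125·(-0.75)] / 25200 = +0.002863
h(430, 30) = 374.79 + (-0.0005238)·(295) + (+0.002863)·(-340) = 374.79 -0.155 -0.973 = 373.662 m.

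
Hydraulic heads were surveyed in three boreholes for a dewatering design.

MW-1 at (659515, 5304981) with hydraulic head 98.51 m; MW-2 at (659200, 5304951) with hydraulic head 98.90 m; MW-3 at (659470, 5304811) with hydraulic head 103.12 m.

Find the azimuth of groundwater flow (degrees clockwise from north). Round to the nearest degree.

357°

Taking MW-1 as reference: MW-2−MW-1 = (-315, -30, +0.39); MW-3−MW-1 = (-45, -170, +4.61).
Solve a·Δx + b·Δy = Δh: det = (-315)·(-170) − (-45)·(-30) = 52200.
∂h/∂x = [(+0.39)·(-170) − (+4.61)·(-30)] / 52200 = +0.001379
∂h/∂y = [(-315)·(+4.61) − (-45)·(+0.39)] / 52200 = -0.02748
Flow direction (−∇h) has components (-0.001379 E, +0.02748 N).
Azimuth = atan2(E, N) = atan2(-0.001379, +0.02748) = 357.1° ≈ 357°.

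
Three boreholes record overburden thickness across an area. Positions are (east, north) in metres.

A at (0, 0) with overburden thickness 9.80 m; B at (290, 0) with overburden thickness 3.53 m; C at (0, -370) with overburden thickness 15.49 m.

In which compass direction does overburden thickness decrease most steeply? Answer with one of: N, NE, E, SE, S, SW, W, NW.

∂d/∂x = (3.53 − 9.80) / (290 − 0) = -0.02162
∂d/∂y = (15.49 − 9.80) / (-370 − 0) = -0.01538
Steepest decrease is along −∇f = (+0.02162 E, +0.01538 N) → northeast.

NE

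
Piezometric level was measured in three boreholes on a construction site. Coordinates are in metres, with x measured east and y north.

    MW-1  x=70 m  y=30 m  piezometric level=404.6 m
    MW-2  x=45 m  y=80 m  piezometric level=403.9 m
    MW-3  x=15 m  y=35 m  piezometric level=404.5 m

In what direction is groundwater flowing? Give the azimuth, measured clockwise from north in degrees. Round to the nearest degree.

358°

Differences from MW-1: to MW-2 (Δx, Δy, Δh) = (-25, 50, -0.7); to MW-3 = (-55, 5, -0.1).
Determinant of the coordinate differences = (-25)·5 − (-55)·50 = 2625.
∂h/∂x = [(-0.7)·5 − (-0.1)·50] / 2625 = +0.0005714
∂h/∂y = [(-25)·(-0.1) − (-55)·(-0.7)] / 2625 = -0.01371
Flow direction (−∇h) has components (-0.0005714 E, +0.01371 N).
Azimuth = atan2(E, N) = atan2(-0.0005714, +0.01371) = 357.6° ≈ 358°.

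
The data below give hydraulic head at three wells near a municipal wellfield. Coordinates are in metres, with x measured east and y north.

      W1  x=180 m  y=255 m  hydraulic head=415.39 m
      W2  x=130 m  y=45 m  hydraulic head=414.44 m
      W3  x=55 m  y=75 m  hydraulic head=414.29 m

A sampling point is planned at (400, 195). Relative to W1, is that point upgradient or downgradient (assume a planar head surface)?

upgradient

Differences from W1: to W2 (Δx, Δy, Δh) = (-50, -210, -0.95); to W3 = (-125, -180, -1.10).
Determinant of the coordinate differences = (-50)·(-180) − (-125)·(-210) = -17250.
∂h/∂x = [(-0.95)·(-180) − (-1.10)·(-210)] / -17250 = +0.003478
∂h/∂y = [(-50)·(-1.10) − (-125)·(-0.95)] / -17250 = +0.003696
Head at (400, 195) = 415.39 + (+0.003478)·(220) + (+0.003696)·(-60) = 415.93 m.
That is higher than the 415.39 m at W1, so the point is upgradient.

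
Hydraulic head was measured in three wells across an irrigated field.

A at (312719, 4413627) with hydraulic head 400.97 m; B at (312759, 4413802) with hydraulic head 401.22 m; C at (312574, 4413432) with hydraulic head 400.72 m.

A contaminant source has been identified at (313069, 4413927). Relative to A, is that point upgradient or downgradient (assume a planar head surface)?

upgradient

Taking A as reference: B−A = (40, 175, +0.25); C−A = (-145, -195, -0.25).
Determinant of the coordinate differences = 40·(-195) − (-145)·175 = 17575.
∂h/∂x = [(+0.25)·(-195) − (-0.25)·175] / 17575 = -0.0002845
∂h/∂y = [40·(-0.25) − (-145)·(+0.25)] / 17575 = +0.001494
Head at (313069, 4413927) = 400.97 + (-0.0002845)·(350) + (+0.001494)·(300) = 401.32 m.
That is higher than the 400.97 m at A, so the point is upgradient.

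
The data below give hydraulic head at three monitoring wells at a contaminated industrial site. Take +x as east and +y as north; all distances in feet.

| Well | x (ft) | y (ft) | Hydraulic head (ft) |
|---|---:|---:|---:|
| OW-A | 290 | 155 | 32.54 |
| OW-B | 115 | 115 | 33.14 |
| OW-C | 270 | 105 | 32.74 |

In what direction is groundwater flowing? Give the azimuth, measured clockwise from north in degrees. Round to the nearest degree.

044°

With h = a·x + b·y + c and OW-A as origin, the differences give:
  (-175)·a + (-40)·b = +0.60
  (-20)·a + (-50)·b = +0.20
Eliminate b (×(-50) and ×(-40), subtract): 7950·a = -22.000 → a = ∂h/∂x = -0.002767
Back-substitute: b = ∂h/∂y = -0.002893.
Flow direction (−∇h) has components (+0.002767 E, +0.002893 N).
Azimuth = atan2(E, N) = atan2(+0.002767, +0.002893) = 43.7° ≈ 044°.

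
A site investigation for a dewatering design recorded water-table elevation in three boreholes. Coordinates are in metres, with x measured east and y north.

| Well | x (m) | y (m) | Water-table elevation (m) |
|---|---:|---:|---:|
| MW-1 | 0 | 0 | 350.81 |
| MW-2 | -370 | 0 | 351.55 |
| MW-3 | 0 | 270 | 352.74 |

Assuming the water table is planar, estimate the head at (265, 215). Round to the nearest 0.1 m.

∂h/∂x = (351.55 − 350.81) / (-370 − 0) = -0.002000
∂h/∂y = (352.74 − 350.81) / (270 − 0) = +0.007148
h(265, 215) = 350.81 + (-0.002000)·(265) + (+0.007148)·(215) = 350.81 -0.530 +1.537 = 351.817 m.

351.8 m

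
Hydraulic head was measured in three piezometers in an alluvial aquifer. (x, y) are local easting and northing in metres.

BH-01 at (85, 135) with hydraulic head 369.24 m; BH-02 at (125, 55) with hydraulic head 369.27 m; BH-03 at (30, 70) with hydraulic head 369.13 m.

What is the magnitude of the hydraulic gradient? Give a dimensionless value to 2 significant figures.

0.0016

With h = a·x + b·y + c and BH-01 as origin, the differences give:
  40·a + (-80)·b = +0.03
  (-55)·a + (-65)·b = -0.11
Eliminate b (×(-65) and ×(-80), subtract): -7000·a = -10.750 → a = ∂h/∂x = +0.001536
Back-substitute: b = ∂h/∂y = +0.0003929.
|∇h| = √(0.001536² + 0.0003929²) = 0.001585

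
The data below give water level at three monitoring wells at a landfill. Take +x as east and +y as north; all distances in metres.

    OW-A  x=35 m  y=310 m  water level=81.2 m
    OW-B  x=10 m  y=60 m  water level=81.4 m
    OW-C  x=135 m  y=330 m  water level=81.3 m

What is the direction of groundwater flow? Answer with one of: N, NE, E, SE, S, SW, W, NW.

NW

Differences from OW-A: to OW-B (Δx, Δy, Δh) = (-25, -250, +0.2); to OW-C = (100, 20, +0.1).
Determinant of the coordinate differences = (-25)·20 − 100·(-250) = 24500.
∂h/∂x = [(+0.2)·20 − (+0.1)·(-250)] / 24500 = +0.001184
∂h/∂y = [(-25)·(+0.1) − 100·(+0.2)] / 24500 = -0.0009184
Flow = −∇h = (-0.001184 east, +0.0009184 north), which points northwest.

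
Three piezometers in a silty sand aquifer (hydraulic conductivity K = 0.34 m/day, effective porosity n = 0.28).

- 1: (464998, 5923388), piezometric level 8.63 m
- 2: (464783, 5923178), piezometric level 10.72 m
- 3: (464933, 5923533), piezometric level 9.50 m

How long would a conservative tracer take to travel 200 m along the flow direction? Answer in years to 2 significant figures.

41 years

With h = a·x + b·y + c and 1 as origin, the differences give:
  (-215)·a + (-210)·b = +2.09
  (-65)·a + 145·b = +0.87
Eliminate b (×145 and ×(-210), subtract): -44825·a = 485.750 → a = ∂h/∂x = -0.01084
Back-substitute: b = ∂h/∂y = +0.001142.
|∇h| = √(-0.01084² + 0.001142²) = 0.0109
Seepage velocity v = K·i/n = 0.34 × 0.0109 / 0.28 = 0.01324 m/day.
t = 200 / 0.01324 = 1.511e+04 days = 41.4 years.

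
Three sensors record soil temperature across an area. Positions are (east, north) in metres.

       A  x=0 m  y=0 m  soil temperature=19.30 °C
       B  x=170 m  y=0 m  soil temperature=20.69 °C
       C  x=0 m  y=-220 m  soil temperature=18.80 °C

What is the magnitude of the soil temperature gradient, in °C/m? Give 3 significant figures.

0.00849 °C/m

∂T/∂x = (20.69 − 19.30) / (170 − 0) = +0.008176
∂T/∂y = (18.80 − 19.30) / (-220 − 0) = +0.002273
|∇f| = √(0.008176² + 0.002273²) = 0.008486 °C/m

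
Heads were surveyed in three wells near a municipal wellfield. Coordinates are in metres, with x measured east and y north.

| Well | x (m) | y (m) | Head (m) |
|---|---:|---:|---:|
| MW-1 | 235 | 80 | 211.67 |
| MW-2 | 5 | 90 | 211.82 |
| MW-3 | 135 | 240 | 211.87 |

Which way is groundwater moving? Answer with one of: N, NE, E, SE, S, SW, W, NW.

With h = a·x + b·y + c and MW-1 as origin, the differences give:
  (-230)·a + 10·b = +0.15
  (-100)·a + 160·b = +0.20
Eliminate b (×160 and ×10, subtract): -35800·a = 22.000 → a = ∂h/∂x = -0.0006145
Back-substitute: b = ∂h/∂y = +0.0008659.
Flow = −∇h = (+0.0006145 east, -0.0008659 north), which points southeast.

SE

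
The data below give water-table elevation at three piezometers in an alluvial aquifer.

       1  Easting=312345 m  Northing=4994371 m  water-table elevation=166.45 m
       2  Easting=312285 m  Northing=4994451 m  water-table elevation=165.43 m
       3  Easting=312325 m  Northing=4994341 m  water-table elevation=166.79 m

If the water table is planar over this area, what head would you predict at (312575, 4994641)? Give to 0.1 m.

163.4 m

Three-point gradient (reference 1): Δ to 2 = (-60, 80, -1.02), Δ to 3 = (-20, -30, +0.34).
∂h/∂x = +0.0010000, ∂h/∂y = -0.01200 (det = 3400).
h(312575, 4994641) = 166.45 + (+0.0010000)·(230) + (-0.01200)·(270) = 166.45 +0.230 -3.240 = 163.440 m.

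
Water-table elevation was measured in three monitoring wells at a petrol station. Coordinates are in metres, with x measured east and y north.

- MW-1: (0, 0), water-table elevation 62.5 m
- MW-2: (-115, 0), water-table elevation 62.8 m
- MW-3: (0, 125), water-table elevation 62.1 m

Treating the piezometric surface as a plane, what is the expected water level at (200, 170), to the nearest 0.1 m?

61.4 m

∂h/∂x = (62.8 − 62.5) / (-115 − 0) = -0.002609
∂h/∂y = (62.1 − 62.5) / (125 − 0) = -0.003200
h(200, 170) = 62.5 + (-0.002609)·(200) + (-0.003200)·(170) = 62.5 -0.522 -0.544 = 61.434 m.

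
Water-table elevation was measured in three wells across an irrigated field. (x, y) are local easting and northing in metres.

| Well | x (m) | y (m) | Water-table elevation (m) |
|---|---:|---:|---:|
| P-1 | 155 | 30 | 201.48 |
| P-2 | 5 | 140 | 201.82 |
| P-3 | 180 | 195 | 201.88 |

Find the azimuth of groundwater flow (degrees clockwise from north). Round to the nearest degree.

With h = a·x + b·y + c and P-1 as origin, the differences give:
  (-150)·a + 110·b = +0.34
  25·a + 165·b = +0.40
Eliminate b (×165 and ×110, subtract): -27500·a = 12.100 → a = ∂h/∂x = -0.0004400
Back-substitute: b = ∂h/∂y = +0.002491.
Flow direction (−∇h) has components (+0.0004400 E, -0.002491 N).
Azimuth = atan2(E, N) = atan2(+0.0004400, -0.002491) = 170.0° ≈ 170°.

170°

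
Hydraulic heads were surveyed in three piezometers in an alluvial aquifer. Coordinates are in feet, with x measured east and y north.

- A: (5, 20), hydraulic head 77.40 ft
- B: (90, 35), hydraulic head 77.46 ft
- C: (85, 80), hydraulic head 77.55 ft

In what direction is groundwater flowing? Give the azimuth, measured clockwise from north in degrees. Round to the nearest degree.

190°

With h = a·x + b·y + c and A as origin, the differences give:
  85·a + 15·b = +0.06
  80·a + 60·b = +0.15
Eliminate b (×60 and ×15, subtract): 3900·a = 1.350 → a = ∂h/∂x = +0.0003462
Back-substitute: b = ∂h/∂y = +0.002038.
Flow direction (−∇h) has components (-0.0003462 E, -0.002038 N).
Azimuth = atan2(E, N) = atan2(-0.0003462, -0.002038) = 189.6° ≈ 190°.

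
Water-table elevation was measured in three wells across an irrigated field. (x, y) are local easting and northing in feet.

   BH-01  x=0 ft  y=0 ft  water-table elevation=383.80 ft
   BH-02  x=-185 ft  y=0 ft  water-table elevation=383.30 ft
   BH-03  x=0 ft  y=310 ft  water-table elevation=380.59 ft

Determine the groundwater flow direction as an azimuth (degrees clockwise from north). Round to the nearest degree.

∂h/∂x = (383.30 − 383.80) / (-185 − 0) = +0.002703
∂h/∂y = (380.59 − 383.80) / (310 − 0) = -0.01035
Flow direction (−∇h) has components (-0.002703 E, +0.01035 N).
Azimuth = atan2(E, N) = atan2(-0.002703, +0.01035) = 345.4° ≈ 345°.

345°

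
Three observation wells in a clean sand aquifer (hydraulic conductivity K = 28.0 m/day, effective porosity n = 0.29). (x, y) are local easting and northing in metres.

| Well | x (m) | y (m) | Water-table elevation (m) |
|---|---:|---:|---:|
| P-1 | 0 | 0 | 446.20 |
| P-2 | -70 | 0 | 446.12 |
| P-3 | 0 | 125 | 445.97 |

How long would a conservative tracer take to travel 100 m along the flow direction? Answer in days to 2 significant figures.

∂h/∂x = (446.12 − 446.20) / (-70 − 0) = +0.001143
∂h/∂y = (445.97 − 446.20) / (125 − 0) = -0.001840
|∇h| = √(0.001143² + -0.001840²) = 0.002166
Seepage velocity v = K·i/n = 28.0 × 0.002166 / 0.29 = 0.2091 m/day.
t = 100 / 0.2091 = 478.2 days.

480 days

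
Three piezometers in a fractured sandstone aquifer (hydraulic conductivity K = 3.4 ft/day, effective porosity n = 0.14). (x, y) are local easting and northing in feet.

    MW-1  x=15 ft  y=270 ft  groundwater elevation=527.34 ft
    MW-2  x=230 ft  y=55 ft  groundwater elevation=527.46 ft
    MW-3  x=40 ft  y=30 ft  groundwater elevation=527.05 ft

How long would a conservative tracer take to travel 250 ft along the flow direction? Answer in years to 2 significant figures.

Taking MW-1 as reference: MW-2−MW-1 = (215, -215, +0.12); MW-3−MW-1 = (25, -240, -0.29).
Determinant of the coordinate differences = 215·(-240) − 25·(-215) = -46225.
∂h/∂x = [(+0.12)·(-240) − (-0.29)·(-215)] / -46225 = +0.001972
∂h/∂y = [215·(-0.29) − 25·(+0.12)] / -46225 = +0.001414
|∇h| = √(0.001972² + 0.001414²) = 0.002427
Seepage velocity v = K·i/n = 3.4 × 0.002427 / 0.14 = 0.05894 ft/day.
t = 250 / 0.05894 = 4242 days = 11.6 years.

12 years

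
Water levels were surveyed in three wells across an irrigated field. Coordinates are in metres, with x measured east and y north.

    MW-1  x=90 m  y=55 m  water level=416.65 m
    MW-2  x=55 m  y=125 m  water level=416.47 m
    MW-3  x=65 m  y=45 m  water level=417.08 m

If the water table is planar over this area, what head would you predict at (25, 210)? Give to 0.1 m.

416.1 m

Differences from MW-1: to MW-2 (Δx, Δy, Δh) = (-35, 70, -0.18); to MW-3 = (-25, -10, +0.43).
Determinant of the coordinate differences = (-35)·(-10) − (-25)·70 = 2100.
∂h/∂x = [(-0.18)·(-10) − (+0.43)·70] / 2100 = -0.01348
∂h/∂y = [(-35)·(+0.43) − (-25)·(-0.18)] / 2100 = -0.009310
h(25, 210) = 416.65 + (-0.01348)·(-65) + (-0.009310)·(155) = 416.65 +0.876 -1.443 = 416.083 m.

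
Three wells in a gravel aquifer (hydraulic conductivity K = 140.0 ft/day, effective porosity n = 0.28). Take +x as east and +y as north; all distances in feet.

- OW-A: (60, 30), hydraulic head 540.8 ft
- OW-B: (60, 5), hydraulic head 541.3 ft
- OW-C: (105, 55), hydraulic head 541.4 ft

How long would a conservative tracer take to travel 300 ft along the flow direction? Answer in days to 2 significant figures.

19 days

With h = a·x + b·y + c and OW-A as origin, the differences give:
  0·a + (-25)·b = +0.5
  45·a + 25·b = +0.6
Eliminate b (×25 and ×(-25), subtract): 1125·a = 27.50 → a = ∂h/∂x = +0.02444
Back-substitute: b = ∂h/∂y = -0.02000.
|∇h| = √(0.02444² + -0.02000²) = 0.03158
Seepage velocity v = K·i/n = 140.0 × 0.03158 / 0.28 = 15.79 ft/day.
t = 300 / 15.79 = 19 days.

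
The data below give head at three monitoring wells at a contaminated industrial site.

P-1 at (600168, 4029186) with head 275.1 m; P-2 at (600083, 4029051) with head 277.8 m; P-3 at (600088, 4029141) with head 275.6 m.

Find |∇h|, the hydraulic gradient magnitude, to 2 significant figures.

Differences from P-1: to P-2 (Δx, Δy, Δh) = (-85, -135, +2.7); to P-3 = (-80, -45, +0.5).
Solve a·Δx + b·Δy = Δh: det = (-85)·(-45) − (-80)·(-135) = -6975.
∂h/∂x = [(+2.7)·(-45) − (+0.5)·(-135)] / -6975 = +0.007742
∂h/∂y = [(-85)·(+0.5) − (-80)·(+2.7)] / -6975 = -0.02487
|∇h| = √(0.007742² + -0.02487²) = 0.02605

0.026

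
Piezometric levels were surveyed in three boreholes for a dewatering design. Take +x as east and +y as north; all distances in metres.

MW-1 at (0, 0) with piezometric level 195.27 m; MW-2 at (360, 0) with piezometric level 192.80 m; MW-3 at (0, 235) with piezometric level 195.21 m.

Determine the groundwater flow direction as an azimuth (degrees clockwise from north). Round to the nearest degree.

088°

∂h/∂x = (192.80 − 195.27) / (360 − 0) = -0.006861
∂h/∂y = (195.21 − 195.27) / (235 − 0) = -0.0002553
Flow direction (−∇h) has components (+0.006861 E, +0.0002553 N).
Azimuth = atan2(E, N) = atan2(+0.006861, +0.0002553) = 87.9° ≈ 088°.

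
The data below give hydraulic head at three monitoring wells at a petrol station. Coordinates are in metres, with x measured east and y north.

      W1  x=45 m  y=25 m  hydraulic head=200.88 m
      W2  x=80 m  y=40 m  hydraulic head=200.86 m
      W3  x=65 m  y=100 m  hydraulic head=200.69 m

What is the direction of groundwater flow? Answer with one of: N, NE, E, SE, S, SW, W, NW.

With h = a·x + b·y + c and W1 as origin, the differences give:
  35·a + 15·b = -0.02
  20·a + 75·b = -0.19
Eliminate b (×75 and ×15, subtract): 2325·a = 1.350 → a = ∂h/∂x = +0.0005806
Back-substitute: b = ∂h/∂y = -0.002688.
Flow = −∇h = (-0.0005806 east, +0.002688 north), which points north.

N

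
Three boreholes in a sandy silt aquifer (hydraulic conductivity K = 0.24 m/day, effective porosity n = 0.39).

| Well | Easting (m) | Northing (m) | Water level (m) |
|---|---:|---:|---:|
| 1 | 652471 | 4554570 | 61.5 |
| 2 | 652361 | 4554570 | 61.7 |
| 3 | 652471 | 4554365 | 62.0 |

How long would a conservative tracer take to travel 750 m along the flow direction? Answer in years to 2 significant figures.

∂h/∂x = (61.7 − 61.5) / (652361 − 652471) = -0.001818
∂h/∂y = (62.0 − 61.5) / (4554365 − 4554570) = -0.002439
|∇h| = √(-0.001818² + -0.002439²) = 0.003042
Seepage velocity v = K·i/n = 0.24 × 0.003042 / 0.39 = 0.001872 m/day.
t = 750 / 0.001872 = 4.006e+05 days = 1.1e+03 years.

1100 years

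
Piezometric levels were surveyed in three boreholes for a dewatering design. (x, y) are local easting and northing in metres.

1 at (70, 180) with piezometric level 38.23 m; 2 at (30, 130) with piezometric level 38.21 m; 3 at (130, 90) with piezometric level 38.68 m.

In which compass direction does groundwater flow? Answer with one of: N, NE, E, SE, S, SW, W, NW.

With h = a·x + b·y + c and 1 as origin, the differences give:
  (-40)·a + (-50)·b = -0.02
  60·a + (-90)·b = +0.45
Eliminate b (×(-90) and ×(-50), subtract): 6600·a = 24.300 → a = ∂h/∂x = +0.003682
Back-substitute: b = ∂h/∂y = -0.002545.
Flow = −∇h = (-0.003682 east, +0.002545 north), which points northwest.

NW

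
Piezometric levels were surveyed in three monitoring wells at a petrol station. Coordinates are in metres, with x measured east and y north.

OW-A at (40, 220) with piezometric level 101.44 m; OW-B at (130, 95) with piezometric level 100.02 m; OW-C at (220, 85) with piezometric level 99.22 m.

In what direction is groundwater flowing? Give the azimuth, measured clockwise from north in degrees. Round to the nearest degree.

Differences from OW-A: to OW-B (Δx, Δy, Δh) = (90, -125, -1.42); to OW-C = (180, -135, -2.22).
Determinant of the coordinate differences = 90·(-135) − 180·(-125) = 10350.
∂h/∂x = [(-1.42)·(-135) − (-2.22)·(-125)] / 10350 = -0.008290
∂h/∂y = [90·(-2.22) − 180·(-1.42)] / 10350 = +0.005391
Flow direction (−∇h) has components (+0.008290 E, -0.005391 N).
Azimuth = atan2(E, N) = atan2(+0.008290, -0.005391) = 123.0° ≈ 123°.

123°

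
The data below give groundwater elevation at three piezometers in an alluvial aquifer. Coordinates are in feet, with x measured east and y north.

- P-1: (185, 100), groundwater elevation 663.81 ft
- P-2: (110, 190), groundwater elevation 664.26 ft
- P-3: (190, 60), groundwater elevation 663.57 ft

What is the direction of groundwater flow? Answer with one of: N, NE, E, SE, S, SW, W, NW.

S

Differences from P-1: to P-2 (Δx, Δy, Δh) = (-75, 90, +0.45); to P-3 = (5, -40, -0.24).
Solve a·Δx + b·Δy = Δh: det = (-75)·(-40) − 5·90 = 2550.
∂h/∂x = [(+0.45)·(-40) − (-0.24)·90] / 2550 = +0.001412
∂h/∂y = [(-75)·(-0.24) − 5·(+0.45)] / 2550 = +0.006176
Flow = −∇h = (-0.001412 east, -0.006176 north), which points south.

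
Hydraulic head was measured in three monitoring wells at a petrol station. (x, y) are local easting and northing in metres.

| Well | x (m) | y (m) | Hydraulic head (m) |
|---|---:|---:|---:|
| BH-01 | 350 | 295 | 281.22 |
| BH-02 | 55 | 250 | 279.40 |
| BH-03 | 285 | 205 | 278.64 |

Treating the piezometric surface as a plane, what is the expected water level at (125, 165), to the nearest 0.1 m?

277.2 m

Differences from BH-01: to BH-02 (Δx, Δy, Δh) = (-295, -45, -1.82); to BH-03 = (-65, -90, -2.58).
Solve a·Δx + b·Δy = Δh: det = (-295)·(-90) − (-65)·(-45) = 23625.
∂h/∂x = [(-1.82)·(-90) − (-2.58)·(-45)] / 23625 = +0.002019
∂h/∂y = [(-295)·(-2.58) − (-65)·(-1.82)] / 23625 = +0.02721
h(125, 165) = 281.22 + (+0.002019)·(-225) + (+0.02721)·(-130) = 281.22 -0.454 -3.537 = 277.229 m.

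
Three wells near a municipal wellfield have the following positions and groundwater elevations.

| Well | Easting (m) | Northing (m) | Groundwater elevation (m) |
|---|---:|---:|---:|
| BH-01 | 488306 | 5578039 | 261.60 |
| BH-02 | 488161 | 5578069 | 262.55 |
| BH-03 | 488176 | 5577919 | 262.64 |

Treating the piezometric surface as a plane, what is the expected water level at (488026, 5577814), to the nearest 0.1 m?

Taking BH-01 as reference: BH-02−BH-01 = (-145, 30, +0.95); BH-03−BH-01 = (-130, -120, +1.04).
Determinant of the coordinate differences = (-145)·(-120) − (-130)·30 = 21300.
∂h/∂x = [(+0.95)·(-120) − (+1.04)·30] / 21300 = -0.006817
∂h/∂y = [(-145)·(+1.04) − (-130)·(+0.95)] / 21300 = -0.001282
h(488026, 5577814) = 261.60 + (-0.006817)·(-280) + (-0.001282)·(-225) = 261.60 +1.909 +0.288 = 263.797 m.

263.8 m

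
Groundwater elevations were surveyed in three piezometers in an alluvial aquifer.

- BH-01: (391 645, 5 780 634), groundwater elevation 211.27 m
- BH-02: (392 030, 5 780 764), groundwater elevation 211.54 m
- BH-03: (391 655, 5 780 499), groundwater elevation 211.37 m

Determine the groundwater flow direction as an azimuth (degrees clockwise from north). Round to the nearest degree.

Three-point gradient (reference BH-01): Δ to BH-02 = (385, 130, +0.27), Δ to BH-03 = (10, -135, +0.10).
∂h/∂x = +0.0009282, ∂h/∂y = -0.0006720 (det = -53275).
Flow direction (−∇h) has components (-0.0009282 E, +0.0006720 N).
Azimuth = atan2(E, N) = atan2(-0.0009282, +0.0006720) = 305.9° ≈ 306°.

306°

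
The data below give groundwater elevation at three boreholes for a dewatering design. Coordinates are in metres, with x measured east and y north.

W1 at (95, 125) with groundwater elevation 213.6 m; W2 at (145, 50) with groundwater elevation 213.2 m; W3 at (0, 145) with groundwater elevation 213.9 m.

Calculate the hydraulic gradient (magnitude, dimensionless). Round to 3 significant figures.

Differences from W1: to W2 (Δx, Δy, Δh) = (50, -75, -0.4); to W3 = (-95, 20, +0.3).
Solve a·Δx + b·Δy = Δh: det = 50·20 − (-95)·(-75) = -6125.
∂h/∂x = [(-0.4)·20 − (+0.3)·(-75)] / -6125 = -0.002367
∂h/∂y = [50·(+0.3) − (-95)·(-0.4)] / -6125 = +0.003755
|∇h| = √(-0.002367² + 0.003755²) = 0.004439

0.00444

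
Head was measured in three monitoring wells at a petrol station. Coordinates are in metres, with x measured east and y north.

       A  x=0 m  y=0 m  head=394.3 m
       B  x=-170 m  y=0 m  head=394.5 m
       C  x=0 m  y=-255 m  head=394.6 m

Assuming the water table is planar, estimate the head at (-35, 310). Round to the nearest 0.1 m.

394.0 m

∂h/∂x = (394.5 − 394.3) / (-170 − 0) = -0.001176
∂h/∂y = (394.6 − 394.3) / (-255 − 0) = -0.001176
h(-35, 310) = 394.3 + (-0.001176)·(-35) + (-0.001176)·(310) = 394.3 +0.041 -0.365 = 393.976 m.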